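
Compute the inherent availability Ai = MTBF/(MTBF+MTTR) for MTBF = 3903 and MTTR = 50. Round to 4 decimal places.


MTBF = 3903
MTTR = 50
MTBF + MTTR = 3953
Ai = 3903 / 3953
Ai = 0.9874

0.9874


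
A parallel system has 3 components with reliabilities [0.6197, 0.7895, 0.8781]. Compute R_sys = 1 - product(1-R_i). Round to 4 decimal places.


Components: [0.6197, 0.7895, 0.8781]
(1 - 0.6197) = 0.3803, running product = 0.3803
(1 - 0.7895) = 0.2105, running product = 0.0801
(1 - 0.8781) = 0.1219, running product = 0.0098
Product of (1-R_i) = 0.0098
R_sys = 1 - 0.0098 = 0.9902

0.9902


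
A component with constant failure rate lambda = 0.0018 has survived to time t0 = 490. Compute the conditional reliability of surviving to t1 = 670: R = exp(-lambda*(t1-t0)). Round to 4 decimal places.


lambda = 0.0018
t0 = 490, t1 = 670
t1 - t0 = 180
lambda * (t1-t0) = 0.0018 * 180 = 0.324
R = exp(-0.324)
R = 0.7233

0.7233


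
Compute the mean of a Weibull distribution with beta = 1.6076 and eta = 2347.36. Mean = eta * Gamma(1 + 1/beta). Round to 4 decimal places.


beta = 1.6076, eta = 2347.36
1/beta = 0.622
1 + 1/beta = 1.622
Gamma(1.622) = 0.8962
Mean = 2347.36 * 0.8962
Mean = 2103.6746

2103.6746


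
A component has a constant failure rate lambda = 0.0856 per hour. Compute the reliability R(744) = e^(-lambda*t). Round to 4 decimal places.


lambda = 0.0856
t = 744
lambda * t = 63.6864
R(t) = e^(-63.6864)
R(t) = 0.0

0.0


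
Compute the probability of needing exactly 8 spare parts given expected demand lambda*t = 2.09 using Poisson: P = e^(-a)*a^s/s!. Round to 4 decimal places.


a = 2.09, s = 8
e^(-a) = e^(-2.09) = 0.1237
a^s = 2.09^8 = 364.0578
s! = 40320
P = 0.1237 * 364.0578 / 40320
P = 0.0011

0.0011


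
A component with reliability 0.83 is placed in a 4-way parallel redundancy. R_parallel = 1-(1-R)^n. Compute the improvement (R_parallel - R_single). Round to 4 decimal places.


R_single = 0.83, n = 4
1 - R_single = 0.17
(1 - R_single)^n = 0.17^4 = 0.0008
R_parallel = 1 - 0.0008 = 0.9992
Improvement = 0.9992 - 0.83
Improvement = 0.1692

0.1692


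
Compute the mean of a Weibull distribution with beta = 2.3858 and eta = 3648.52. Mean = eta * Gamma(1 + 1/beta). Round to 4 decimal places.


beta = 2.3858, eta = 3648.52
1/beta = 0.4191
1 + 1/beta = 1.4191
Gamma(1.4191) = 0.8864
Mean = 3648.52 * 0.8864
Mean = 3234.0014

3234.0014


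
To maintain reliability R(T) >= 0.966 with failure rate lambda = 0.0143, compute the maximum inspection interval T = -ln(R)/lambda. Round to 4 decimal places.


R_target = 0.966
lambda = 0.0143
-ln(0.966) = 0.0346
T = 0.0346 / 0.0143
T = 2.419

2.419


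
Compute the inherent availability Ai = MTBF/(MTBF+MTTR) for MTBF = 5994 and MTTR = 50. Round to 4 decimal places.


MTBF = 5994
MTTR = 50
MTBF + MTTR = 6044
Ai = 5994 / 6044
Ai = 0.9917

0.9917


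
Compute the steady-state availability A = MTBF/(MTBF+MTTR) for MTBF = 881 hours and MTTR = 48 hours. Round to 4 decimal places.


MTBF = 881
MTTR = 48
MTBF + MTTR = 929
A = 881 / 929
A = 0.9483

0.9483


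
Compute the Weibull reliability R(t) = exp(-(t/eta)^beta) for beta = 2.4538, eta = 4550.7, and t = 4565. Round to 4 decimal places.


beta = 2.4538, eta = 4550.7, t = 4565
t/eta = 4565 / 4550.7 = 1.0031
(t/eta)^beta = 1.0031^2.4538 = 1.0077
R(t) = exp(-1.0077)
R(t) = 0.365

0.365


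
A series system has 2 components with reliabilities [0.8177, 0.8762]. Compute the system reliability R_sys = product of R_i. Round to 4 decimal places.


Components: [0.8177, 0.8762]
After component 1 (R=0.8177): product = 0.8177
After component 2 (R=0.8762): product = 0.7165
R_sys = 0.7165

0.7165


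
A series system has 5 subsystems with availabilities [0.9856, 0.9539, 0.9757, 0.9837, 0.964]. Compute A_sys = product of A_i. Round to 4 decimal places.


Subsystems: [0.9856, 0.9539, 0.9757, 0.9837, 0.964]
After subsystem 1 (A=0.9856): product = 0.9856
After subsystem 2 (A=0.9539): product = 0.9402
After subsystem 3 (A=0.9757): product = 0.9173
After subsystem 4 (A=0.9837): product = 0.9024
After subsystem 5 (A=0.964): product = 0.8699
A_sys = 0.8699

0.8699


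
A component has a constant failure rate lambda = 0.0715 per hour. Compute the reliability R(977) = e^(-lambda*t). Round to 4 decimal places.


lambda = 0.0715
t = 977
lambda * t = 69.8555
R(t) = e^(-69.8555)
R(t) = 0.0

0.0


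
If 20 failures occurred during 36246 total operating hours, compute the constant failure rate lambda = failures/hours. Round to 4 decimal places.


failures = 20
total_hours = 36246
lambda = 20 / 36246
lambda = 0.0006

0.0006


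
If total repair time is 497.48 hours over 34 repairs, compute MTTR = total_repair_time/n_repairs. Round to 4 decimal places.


total_repair_time = 497.48
n_repairs = 34
MTTR = 497.48 / 34
MTTR = 14.6318

14.6318


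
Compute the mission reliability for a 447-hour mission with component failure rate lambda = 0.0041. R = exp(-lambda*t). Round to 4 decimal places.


lambda = 0.0041
mission_time = 447
lambda * t = 0.0041 * 447 = 1.8327
R = exp(-1.8327)
R = 0.16

0.16


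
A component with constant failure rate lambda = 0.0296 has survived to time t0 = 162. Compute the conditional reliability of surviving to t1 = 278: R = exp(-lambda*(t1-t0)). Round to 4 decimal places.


lambda = 0.0296
t0 = 162, t1 = 278
t1 - t0 = 116
lambda * (t1-t0) = 0.0296 * 116 = 3.4336
R = exp(-3.4336)
R = 0.0323

0.0323


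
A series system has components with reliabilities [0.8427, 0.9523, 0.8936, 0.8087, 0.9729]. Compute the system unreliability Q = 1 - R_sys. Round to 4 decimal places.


Components: [0.8427, 0.9523, 0.8936, 0.8087, 0.9729]
After component 1: product = 0.8427
After component 2: product = 0.8025
After component 3: product = 0.7171
After component 4: product = 0.5799
After component 5: product = 0.5642
R_sys = 0.5642
Q = 1 - 0.5642 = 0.4358

0.4358


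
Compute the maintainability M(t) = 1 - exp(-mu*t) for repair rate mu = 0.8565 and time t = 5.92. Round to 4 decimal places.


mu = 0.8565, t = 5.92
mu * t = 0.8565 * 5.92 = 5.0705
exp(-5.0705) = 0.0063
M(t) = 1 - 0.0063
M(t) = 0.9937

0.9937


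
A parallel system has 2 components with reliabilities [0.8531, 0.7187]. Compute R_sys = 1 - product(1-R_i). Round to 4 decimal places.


Components: [0.8531, 0.7187]
(1 - 0.8531) = 0.1469, running product = 0.1469
(1 - 0.7187) = 0.2813, running product = 0.0413
Product of (1-R_i) = 0.0413
R_sys = 1 - 0.0413 = 0.9587

0.9587


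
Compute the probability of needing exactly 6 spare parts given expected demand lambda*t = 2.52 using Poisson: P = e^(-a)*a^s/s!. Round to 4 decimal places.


a = 2.52, s = 6
e^(-a) = e^(-2.52) = 0.0805
a^s = 2.52^6 = 256.0963
s! = 720
P = 0.0805 * 256.0963 / 720
P = 0.0286

0.0286


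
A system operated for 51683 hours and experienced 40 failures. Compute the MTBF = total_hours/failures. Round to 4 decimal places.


total_hours = 51683
failures = 40
MTBF = 51683 / 40
MTBF = 1292.075

1292.075


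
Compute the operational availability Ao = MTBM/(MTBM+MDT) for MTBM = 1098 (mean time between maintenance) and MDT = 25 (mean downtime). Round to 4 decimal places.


MTBM = 1098
MDT = 25
MTBM + MDT = 1123
Ao = 1098 / 1123
Ao = 0.9777

0.9777


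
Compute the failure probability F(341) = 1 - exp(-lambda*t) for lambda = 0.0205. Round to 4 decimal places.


lambda = 0.0205, t = 341
lambda * t = 6.9905
exp(-6.9905) = 0.0009
F(t) = 1 - 0.0009
F(t) = 0.9991

0.9991


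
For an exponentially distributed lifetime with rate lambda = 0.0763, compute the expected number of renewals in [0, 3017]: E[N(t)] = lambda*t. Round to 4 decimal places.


lambda = 0.0763
t = 3017
E[N(t)] = lambda * t
E[N(t)] = 0.0763 * 3017
E[N(t)] = 230.1971

230.1971


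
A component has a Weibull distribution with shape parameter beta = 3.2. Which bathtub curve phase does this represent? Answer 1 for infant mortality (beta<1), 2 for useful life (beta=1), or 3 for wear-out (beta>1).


beta = 3.2
Compare beta to 1:
beta < 1 => infant mortality (phase 1)
beta = 1 => useful life (phase 2)
beta > 1 => wear-out (phase 3)
Since beta = 3.2, this is wear-out (increasing failure rate)
Phase = 3

3


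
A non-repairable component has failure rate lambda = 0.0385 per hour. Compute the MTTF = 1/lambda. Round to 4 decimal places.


lambda = 0.0385
MTTF = 1 / 0.0385
MTTF = 25.974

25.974


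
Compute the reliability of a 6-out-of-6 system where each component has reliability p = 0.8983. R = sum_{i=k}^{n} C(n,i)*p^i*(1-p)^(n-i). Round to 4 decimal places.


k = 6, n = 6, p = 0.8983
i=6: C(6,6)=1 * 0.8983^6 * 0.1017^0 = 0.5254
R = sum of terms = 0.5254

0.5254


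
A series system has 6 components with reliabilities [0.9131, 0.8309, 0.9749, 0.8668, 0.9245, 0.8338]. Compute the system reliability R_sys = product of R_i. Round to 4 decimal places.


Components: [0.9131, 0.8309, 0.9749, 0.8668, 0.9245, 0.8338]
After component 1 (R=0.9131): product = 0.9131
After component 2 (R=0.8309): product = 0.7587
After component 3 (R=0.9749): product = 0.7397
After component 4 (R=0.8668): product = 0.6411
After component 5 (R=0.9245): product = 0.5927
After component 6 (R=0.8338): product = 0.4942
R_sys = 0.4942

0.4942


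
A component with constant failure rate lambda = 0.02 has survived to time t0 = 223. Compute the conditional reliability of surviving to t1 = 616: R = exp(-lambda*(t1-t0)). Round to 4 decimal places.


lambda = 0.02
t0 = 223, t1 = 616
t1 - t0 = 393
lambda * (t1-t0) = 0.02 * 393 = 7.86
R = exp(-7.86)
R = 0.0004

0.0004


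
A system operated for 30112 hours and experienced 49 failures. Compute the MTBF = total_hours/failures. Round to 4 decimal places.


total_hours = 30112
failures = 49
MTBF = 30112 / 49
MTBF = 614.5306

614.5306


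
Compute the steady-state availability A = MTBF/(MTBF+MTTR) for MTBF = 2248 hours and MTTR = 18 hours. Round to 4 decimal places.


MTBF = 2248
MTTR = 18
MTBF + MTTR = 2266
A = 2248 / 2266
A = 0.9921

0.9921


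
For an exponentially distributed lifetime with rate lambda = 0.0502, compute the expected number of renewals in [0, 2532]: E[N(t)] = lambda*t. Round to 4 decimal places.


lambda = 0.0502
t = 2532
E[N(t)] = lambda * t
E[N(t)] = 0.0502 * 2532
E[N(t)] = 127.1064

127.1064


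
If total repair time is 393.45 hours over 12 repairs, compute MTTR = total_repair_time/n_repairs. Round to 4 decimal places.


total_repair_time = 393.45
n_repairs = 12
MTTR = 393.45 / 12
MTTR = 32.7875

32.7875


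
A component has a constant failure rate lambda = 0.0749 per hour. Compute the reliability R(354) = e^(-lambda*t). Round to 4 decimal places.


lambda = 0.0749
t = 354
lambda * t = 26.5146
R(t) = e^(-26.5146)
R(t) = 0.0

0.0


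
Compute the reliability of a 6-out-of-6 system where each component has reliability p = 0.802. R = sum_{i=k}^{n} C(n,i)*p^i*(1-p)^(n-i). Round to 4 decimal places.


k = 6, n = 6, p = 0.802
i=6: C(6,6)=1 * 0.802^6 * 0.198^0 = 0.2661
R = sum of terms = 0.2661

0.2661


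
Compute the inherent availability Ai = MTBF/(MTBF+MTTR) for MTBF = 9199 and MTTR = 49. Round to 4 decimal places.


MTBF = 9199
MTTR = 49
MTBF + MTTR = 9248
Ai = 9199 / 9248
Ai = 0.9947

0.9947


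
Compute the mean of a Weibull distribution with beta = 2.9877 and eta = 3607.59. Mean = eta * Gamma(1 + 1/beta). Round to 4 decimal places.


beta = 2.9877, eta = 3607.59
1/beta = 0.3347
1 + 1/beta = 1.3347
Gamma(1.3347) = 0.8928
Mean = 3607.59 * 0.8928
Mean = 3220.9236

3220.9236


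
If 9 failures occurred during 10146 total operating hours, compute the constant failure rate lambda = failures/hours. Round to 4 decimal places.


failures = 9
total_hours = 10146
lambda = 9 / 10146
lambda = 0.0009

0.0009


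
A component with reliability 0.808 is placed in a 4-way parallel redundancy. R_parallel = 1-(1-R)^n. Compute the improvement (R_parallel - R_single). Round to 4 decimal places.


R_single = 0.808, n = 4
1 - R_single = 0.192
(1 - R_single)^n = 0.192^4 = 0.0014
R_parallel = 1 - 0.0014 = 0.9986
Improvement = 0.9986 - 0.808
Improvement = 0.1906

0.1906


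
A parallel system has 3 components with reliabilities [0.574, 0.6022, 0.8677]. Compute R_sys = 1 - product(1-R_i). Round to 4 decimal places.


Components: [0.574, 0.6022, 0.8677]
(1 - 0.574) = 0.426, running product = 0.426
(1 - 0.6022) = 0.3978, running product = 0.1695
(1 - 0.8677) = 0.1323, running product = 0.0224
Product of (1-R_i) = 0.0224
R_sys = 1 - 0.0224 = 0.9776

0.9776


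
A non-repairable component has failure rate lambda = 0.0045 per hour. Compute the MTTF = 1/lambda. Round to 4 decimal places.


lambda = 0.0045
MTTF = 1 / 0.0045
MTTF = 222.2222

222.2222


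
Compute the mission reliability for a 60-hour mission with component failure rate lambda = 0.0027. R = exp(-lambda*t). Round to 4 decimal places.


lambda = 0.0027
mission_time = 60
lambda * t = 0.0027 * 60 = 0.162
R = exp(-0.162)
R = 0.8504

0.8504


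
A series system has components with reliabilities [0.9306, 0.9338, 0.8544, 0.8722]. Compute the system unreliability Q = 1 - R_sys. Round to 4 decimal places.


Components: [0.9306, 0.9338, 0.8544, 0.8722]
After component 1: product = 0.9306
After component 2: product = 0.869
After component 3: product = 0.7425
After component 4: product = 0.6476
R_sys = 0.6476
Q = 1 - 0.6476 = 0.3524

0.3524


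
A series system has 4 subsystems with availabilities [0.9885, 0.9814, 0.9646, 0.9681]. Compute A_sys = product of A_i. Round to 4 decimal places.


Subsystems: [0.9885, 0.9814, 0.9646, 0.9681]
After subsystem 1 (A=0.9885): product = 0.9885
After subsystem 2 (A=0.9814): product = 0.9701
After subsystem 3 (A=0.9646): product = 0.9358
After subsystem 4 (A=0.9681): product = 0.9059
A_sys = 0.9059

0.9059


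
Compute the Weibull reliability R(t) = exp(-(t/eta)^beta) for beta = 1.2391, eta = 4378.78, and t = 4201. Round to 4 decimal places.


beta = 1.2391, eta = 4378.78, t = 4201
t/eta = 4201 / 4378.78 = 0.9594
(t/eta)^beta = 0.9594^1.2391 = 0.9499
R(t) = exp(-0.9499)
R(t) = 0.3868

0.3868


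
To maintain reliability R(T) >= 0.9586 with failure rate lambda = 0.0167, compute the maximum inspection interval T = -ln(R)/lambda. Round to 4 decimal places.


R_target = 0.9586
lambda = 0.0167
-ln(0.9586) = 0.0423
T = 0.0423 / 0.0167
T = 2.5318

2.5318


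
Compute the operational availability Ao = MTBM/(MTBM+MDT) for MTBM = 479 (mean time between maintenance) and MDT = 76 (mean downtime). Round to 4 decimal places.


MTBM = 479
MDT = 76
MTBM + MDT = 555
Ao = 479 / 555
Ao = 0.8631

0.8631


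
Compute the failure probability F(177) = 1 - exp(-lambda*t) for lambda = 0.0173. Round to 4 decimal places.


lambda = 0.0173, t = 177
lambda * t = 3.0621
exp(-3.0621) = 0.0468
F(t) = 1 - 0.0468
F(t) = 0.9532

0.9532


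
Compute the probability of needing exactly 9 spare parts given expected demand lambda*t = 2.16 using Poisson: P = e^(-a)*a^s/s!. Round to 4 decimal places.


a = 2.16, s = 9
e^(-a) = e^(-2.16) = 0.1153
a^s = 2.16^9 = 1023.4904
s! = 362880
P = 0.1153 * 1023.4904 / 362880
P = 0.0003

0.0003


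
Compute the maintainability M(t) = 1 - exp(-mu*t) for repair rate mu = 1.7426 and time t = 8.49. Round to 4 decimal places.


mu = 1.7426, t = 8.49
mu * t = 1.7426 * 8.49 = 14.7947
exp(-14.7947) = 0.0
M(t) = 1 - 0.0
M(t) = 1.0

1.0


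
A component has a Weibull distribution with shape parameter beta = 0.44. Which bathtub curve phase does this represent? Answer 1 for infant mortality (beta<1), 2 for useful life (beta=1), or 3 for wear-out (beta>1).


beta = 0.44
Compare beta to 1:
beta < 1 => infant mortality (phase 1)
beta = 1 => useful life (phase 2)
beta > 1 => wear-out (phase 3)
Since beta = 0.44, this is infant mortality (decreasing failure rate)
Phase = 1

1


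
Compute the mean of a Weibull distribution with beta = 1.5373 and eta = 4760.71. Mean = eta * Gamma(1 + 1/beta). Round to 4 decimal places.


beta = 1.5373, eta = 4760.71
1/beta = 0.6505
1 + 1/beta = 1.6505
Gamma(1.6505) = 0.9002
Mean = 4760.71 * 0.9002
Mean = 4285.5494

4285.5494


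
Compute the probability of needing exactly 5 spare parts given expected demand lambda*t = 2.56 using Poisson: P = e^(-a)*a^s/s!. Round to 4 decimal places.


a = 2.56, s = 5
e^(-a) = e^(-2.56) = 0.0773
a^s = 2.56^5 = 109.9512
s! = 120
P = 0.0773 * 109.9512 / 120
P = 0.0708

0.0708


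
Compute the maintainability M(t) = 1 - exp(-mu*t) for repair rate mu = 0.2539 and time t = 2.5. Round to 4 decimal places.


mu = 0.2539, t = 2.5
mu * t = 0.2539 * 2.5 = 0.6348
exp(-0.6348) = 0.5301
M(t) = 1 - 0.5301
M(t) = 0.4699

0.4699


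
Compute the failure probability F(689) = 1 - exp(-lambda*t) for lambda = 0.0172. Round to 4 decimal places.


lambda = 0.0172, t = 689
lambda * t = 11.8508
exp(-11.8508) = 0.0
F(t) = 1 - 0.0
F(t) = 1.0

1.0


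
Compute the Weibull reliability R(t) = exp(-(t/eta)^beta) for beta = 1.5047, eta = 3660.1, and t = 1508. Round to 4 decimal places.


beta = 1.5047, eta = 3660.1, t = 1508
t/eta = 1508 / 3660.1 = 0.412
(t/eta)^beta = 0.412^1.5047 = 0.2634
R(t) = exp(-0.2634)
R(t) = 0.7685

0.7685


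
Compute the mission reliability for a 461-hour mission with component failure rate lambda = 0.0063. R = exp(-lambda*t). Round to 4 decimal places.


lambda = 0.0063
mission_time = 461
lambda * t = 0.0063 * 461 = 2.9043
R = exp(-2.9043)
R = 0.0548

0.0548


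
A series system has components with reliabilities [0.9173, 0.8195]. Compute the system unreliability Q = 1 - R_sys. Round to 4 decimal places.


Components: [0.9173, 0.8195]
After component 1: product = 0.9173
After component 2: product = 0.7517
R_sys = 0.7517
Q = 1 - 0.7517 = 0.2483

0.2483


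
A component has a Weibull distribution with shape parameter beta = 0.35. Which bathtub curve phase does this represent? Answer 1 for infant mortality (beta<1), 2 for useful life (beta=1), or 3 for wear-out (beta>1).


beta = 0.35
Compare beta to 1:
beta < 1 => infant mortality (phase 1)
beta = 1 => useful life (phase 2)
beta > 1 => wear-out (phase 3)
Since beta = 0.35, this is infant mortality (decreasing failure rate)
Phase = 1

1


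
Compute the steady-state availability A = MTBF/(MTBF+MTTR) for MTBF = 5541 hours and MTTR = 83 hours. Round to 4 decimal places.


MTBF = 5541
MTTR = 83
MTBF + MTTR = 5624
A = 5541 / 5624
A = 0.9852

0.9852


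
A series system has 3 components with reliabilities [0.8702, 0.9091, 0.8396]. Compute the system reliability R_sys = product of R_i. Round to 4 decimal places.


Components: [0.8702, 0.9091, 0.8396]
After component 1 (R=0.8702): product = 0.8702
After component 2 (R=0.9091): product = 0.7911
After component 3 (R=0.8396): product = 0.6642
R_sys = 0.6642

0.6642


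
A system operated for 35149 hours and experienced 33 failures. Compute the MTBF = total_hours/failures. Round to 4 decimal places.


total_hours = 35149
failures = 33
MTBF = 35149 / 33
MTBF = 1065.1212

1065.1212


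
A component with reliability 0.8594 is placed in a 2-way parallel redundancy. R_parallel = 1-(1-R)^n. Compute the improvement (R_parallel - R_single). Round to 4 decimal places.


R_single = 0.8594, n = 2
1 - R_single = 0.1406
(1 - R_single)^n = 0.1406^2 = 0.0198
R_parallel = 1 - 0.0198 = 0.9802
Improvement = 0.9802 - 0.8594
Improvement = 0.1208

0.1208


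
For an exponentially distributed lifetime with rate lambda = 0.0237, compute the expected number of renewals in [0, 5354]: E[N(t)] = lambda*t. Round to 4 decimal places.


lambda = 0.0237
t = 5354
E[N(t)] = lambda * t
E[N(t)] = 0.0237 * 5354
E[N(t)] = 126.8898

126.8898


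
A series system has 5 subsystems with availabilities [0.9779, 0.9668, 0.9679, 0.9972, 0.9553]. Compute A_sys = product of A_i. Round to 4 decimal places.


Subsystems: [0.9779, 0.9668, 0.9679, 0.9972, 0.9553]
After subsystem 1 (A=0.9779): product = 0.9779
After subsystem 2 (A=0.9668): product = 0.9454
After subsystem 3 (A=0.9679): product = 0.9151
After subsystem 4 (A=0.9972): product = 0.9125
After subsystem 5 (A=0.9553): product = 0.8717
A_sys = 0.8717

0.8717


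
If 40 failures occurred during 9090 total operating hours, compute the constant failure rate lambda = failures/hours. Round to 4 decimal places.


failures = 40
total_hours = 9090
lambda = 40 / 9090
lambda = 0.0044

0.0044


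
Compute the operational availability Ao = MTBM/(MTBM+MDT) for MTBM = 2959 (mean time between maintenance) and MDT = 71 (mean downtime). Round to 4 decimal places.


MTBM = 2959
MDT = 71
MTBM + MDT = 3030
Ao = 2959 / 3030
Ao = 0.9766

0.9766


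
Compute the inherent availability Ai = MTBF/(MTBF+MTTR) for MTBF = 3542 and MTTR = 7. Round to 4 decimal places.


MTBF = 3542
MTTR = 7
MTBF + MTTR = 3549
Ai = 3542 / 3549
Ai = 0.998

0.998


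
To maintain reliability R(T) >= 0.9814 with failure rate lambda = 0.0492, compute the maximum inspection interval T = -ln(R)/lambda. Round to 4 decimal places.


R_target = 0.9814
lambda = 0.0492
-ln(0.9814) = 0.0188
T = 0.0188 / 0.0492
T = 0.3816

0.3816


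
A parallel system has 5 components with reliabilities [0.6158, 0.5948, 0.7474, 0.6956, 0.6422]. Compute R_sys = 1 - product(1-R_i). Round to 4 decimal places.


Components: [0.6158, 0.5948, 0.7474, 0.6956, 0.6422]
(1 - 0.6158) = 0.3842, running product = 0.3842
(1 - 0.5948) = 0.4052, running product = 0.1557
(1 - 0.7474) = 0.2526, running product = 0.0393
(1 - 0.6956) = 0.3044, running product = 0.012
(1 - 0.6422) = 0.3578, running product = 0.0043
Product of (1-R_i) = 0.0043
R_sys = 1 - 0.0043 = 0.9957

0.9957


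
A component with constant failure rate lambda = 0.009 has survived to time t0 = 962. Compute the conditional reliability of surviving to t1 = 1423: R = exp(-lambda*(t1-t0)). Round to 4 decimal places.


lambda = 0.009
t0 = 962, t1 = 1423
t1 - t0 = 461
lambda * (t1-t0) = 0.009 * 461 = 4.149
R = exp(-4.149)
R = 0.0158

0.0158


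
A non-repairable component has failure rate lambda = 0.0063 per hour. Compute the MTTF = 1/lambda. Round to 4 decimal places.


lambda = 0.0063
MTTF = 1 / 0.0063
MTTF = 158.7302

158.7302


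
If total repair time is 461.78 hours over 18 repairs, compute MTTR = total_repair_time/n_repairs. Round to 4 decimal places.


total_repair_time = 461.78
n_repairs = 18
MTTR = 461.78 / 18
MTTR = 25.6544

25.6544


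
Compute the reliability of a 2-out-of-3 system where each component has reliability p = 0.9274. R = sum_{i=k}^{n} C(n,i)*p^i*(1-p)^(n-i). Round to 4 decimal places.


k = 2, n = 3, p = 0.9274
i=2: C(3,2)=3 * 0.9274^2 * 0.0726^1 = 0.1873
i=3: C(3,3)=1 * 0.9274^3 * 0.0726^0 = 0.7976
R = sum of terms = 0.985

0.985


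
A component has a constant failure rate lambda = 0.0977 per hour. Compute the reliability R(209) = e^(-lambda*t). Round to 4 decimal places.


lambda = 0.0977
t = 209
lambda * t = 20.4193
R(t) = e^(-20.4193)
R(t) = 0.0

0.0


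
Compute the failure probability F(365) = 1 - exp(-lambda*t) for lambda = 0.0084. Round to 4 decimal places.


lambda = 0.0084, t = 365
lambda * t = 3.066
exp(-3.066) = 0.0466
F(t) = 1 - 0.0466
F(t) = 0.9534

0.9534


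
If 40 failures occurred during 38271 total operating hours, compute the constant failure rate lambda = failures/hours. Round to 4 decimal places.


failures = 40
total_hours = 38271
lambda = 40 / 38271
lambda = 0.001

0.001


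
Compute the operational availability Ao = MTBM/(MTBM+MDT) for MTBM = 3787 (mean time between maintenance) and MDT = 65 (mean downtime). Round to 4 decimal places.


MTBM = 3787
MDT = 65
MTBM + MDT = 3852
Ao = 3787 / 3852
Ao = 0.9831

0.9831


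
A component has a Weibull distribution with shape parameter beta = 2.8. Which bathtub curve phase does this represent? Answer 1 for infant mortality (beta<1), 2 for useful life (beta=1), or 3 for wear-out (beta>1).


beta = 2.8
Compare beta to 1:
beta < 1 => infant mortality (phase 1)
beta = 1 => useful life (phase 2)
beta > 1 => wear-out (phase 3)
Since beta = 2.8, this is wear-out (increasing failure rate)
Phase = 3

3


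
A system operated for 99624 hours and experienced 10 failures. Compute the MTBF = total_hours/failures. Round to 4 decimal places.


total_hours = 99624
failures = 10
MTBF = 99624 / 10
MTBF = 9962.4

9962.4


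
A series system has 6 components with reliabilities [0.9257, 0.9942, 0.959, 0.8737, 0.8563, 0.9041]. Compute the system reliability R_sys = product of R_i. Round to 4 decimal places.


Components: [0.9257, 0.9942, 0.959, 0.8737, 0.8563, 0.9041]
After component 1 (R=0.9257): product = 0.9257
After component 2 (R=0.9942): product = 0.9203
After component 3 (R=0.959): product = 0.8826
After component 4 (R=0.8737): product = 0.7711
After component 5 (R=0.8563): product = 0.6603
After component 6 (R=0.9041): product = 0.597
R_sys = 0.597

0.597


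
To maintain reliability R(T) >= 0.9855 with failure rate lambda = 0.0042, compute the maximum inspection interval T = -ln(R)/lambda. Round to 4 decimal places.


R_target = 0.9855
lambda = 0.0042
-ln(0.9855) = 0.0146
T = 0.0146 / 0.0042
T = 3.4777

3.4777


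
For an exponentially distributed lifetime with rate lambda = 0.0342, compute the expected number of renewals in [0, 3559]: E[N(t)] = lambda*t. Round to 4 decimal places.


lambda = 0.0342
t = 3559
E[N(t)] = lambda * t
E[N(t)] = 0.0342 * 3559
E[N(t)] = 121.7178

121.7178


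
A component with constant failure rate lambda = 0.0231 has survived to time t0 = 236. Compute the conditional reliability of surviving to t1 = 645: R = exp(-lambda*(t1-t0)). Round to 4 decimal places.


lambda = 0.0231
t0 = 236, t1 = 645
t1 - t0 = 409
lambda * (t1-t0) = 0.0231 * 409 = 9.4479
R = exp(-9.4479)
R = 0.0001

0.0001


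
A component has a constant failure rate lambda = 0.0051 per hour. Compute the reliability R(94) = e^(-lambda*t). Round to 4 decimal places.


lambda = 0.0051
t = 94
lambda * t = 0.4794
R(t) = e^(-0.4794)
R(t) = 0.6192

0.6192


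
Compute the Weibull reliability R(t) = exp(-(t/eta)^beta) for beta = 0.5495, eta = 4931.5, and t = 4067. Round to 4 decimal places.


beta = 0.5495, eta = 4931.5, t = 4067
t/eta = 4067 / 4931.5 = 0.8247
(t/eta)^beta = 0.8247^0.5495 = 0.8995
R(t) = exp(-0.8995)
R(t) = 0.4068

0.4068


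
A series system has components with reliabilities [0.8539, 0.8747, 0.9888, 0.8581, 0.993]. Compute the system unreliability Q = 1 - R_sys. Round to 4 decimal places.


Components: [0.8539, 0.8747, 0.9888, 0.8581, 0.993]
After component 1: product = 0.8539
After component 2: product = 0.7469
After component 3: product = 0.7385
After component 4: product = 0.6337
After component 5: product = 0.6293
R_sys = 0.6293
Q = 1 - 0.6293 = 0.3707

0.3707


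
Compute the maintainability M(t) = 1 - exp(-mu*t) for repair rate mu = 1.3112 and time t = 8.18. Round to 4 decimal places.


mu = 1.3112, t = 8.18
mu * t = 1.3112 * 8.18 = 10.7256
exp(-10.7256) = 0.0
M(t) = 1 - 0.0
M(t) = 1.0

1.0


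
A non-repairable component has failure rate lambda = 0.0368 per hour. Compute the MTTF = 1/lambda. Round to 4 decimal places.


lambda = 0.0368
MTTF = 1 / 0.0368
MTTF = 27.1739

27.1739


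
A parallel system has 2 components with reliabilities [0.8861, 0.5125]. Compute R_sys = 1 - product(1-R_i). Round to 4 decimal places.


Components: [0.8861, 0.5125]
(1 - 0.8861) = 0.1139, running product = 0.1139
(1 - 0.5125) = 0.4875, running product = 0.0555
Product of (1-R_i) = 0.0555
R_sys = 1 - 0.0555 = 0.9445

0.9445


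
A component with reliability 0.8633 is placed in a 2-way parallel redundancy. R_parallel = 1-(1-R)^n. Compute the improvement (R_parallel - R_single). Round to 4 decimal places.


R_single = 0.8633, n = 2
1 - R_single = 0.1367
(1 - R_single)^n = 0.1367^2 = 0.0187
R_parallel = 1 - 0.0187 = 0.9813
Improvement = 0.9813 - 0.8633
Improvement = 0.118

0.118


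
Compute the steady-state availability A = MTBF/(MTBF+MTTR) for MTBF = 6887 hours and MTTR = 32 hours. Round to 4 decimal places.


MTBF = 6887
MTTR = 32
MTBF + MTTR = 6919
A = 6887 / 6919
A = 0.9954

0.9954


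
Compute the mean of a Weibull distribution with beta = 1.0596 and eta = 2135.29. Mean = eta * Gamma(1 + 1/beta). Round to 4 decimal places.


beta = 1.0596, eta = 2135.29
1/beta = 0.9438
1 + 1/beta = 1.9438
Gamma(1.9438) = 0.9775
Mean = 2135.29 * 0.9775
Mean = 2087.2643

2087.2643


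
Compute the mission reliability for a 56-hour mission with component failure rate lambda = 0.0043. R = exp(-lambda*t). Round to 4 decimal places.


lambda = 0.0043
mission_time = 56
lambda * t = 0.0043 * 56 = 0.2408
R = exp(-0.2408)
R = 0.786

0.786


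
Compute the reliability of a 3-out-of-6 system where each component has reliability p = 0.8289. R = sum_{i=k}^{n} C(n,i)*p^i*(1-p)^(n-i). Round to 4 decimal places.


k = 3, n = 6, p = 0.8289
i=3: C(6,3)=20 * 0.8289^3 * 0.1711^3 = 0.0571
i=4: C(6,4)=15 * 0.8289^4 * 0.1711^2 = 0.2073
i=5: C(6,5)=6 * 0.8289^5 * 0.1711^1 = 0.4017
i=6: C(6,6)=1 * 0.8289^6 * 0.1711^0 = 0.3243
R = sum of terms = 0.9904

0.9904


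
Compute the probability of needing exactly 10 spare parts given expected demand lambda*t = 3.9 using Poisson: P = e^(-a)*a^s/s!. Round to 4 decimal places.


a = 3.9, s = 10
e^(-a) = e^(-3.9) = 0.0202
a^s = 3.9^10 = 814040.6085
s! = 3628800
P = 0.0202 * 814040.6085 / 3628800
P = 0.0045

0.0045


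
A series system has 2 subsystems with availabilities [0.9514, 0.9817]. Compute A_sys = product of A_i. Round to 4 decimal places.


Subsystems: [0.9514, 0.9817]
After subsystem 1 (A=0.9514): product = 0.9514
After subsystem 2 (A=0.9817): product = 0.934
A_sys = 0.934

0.934


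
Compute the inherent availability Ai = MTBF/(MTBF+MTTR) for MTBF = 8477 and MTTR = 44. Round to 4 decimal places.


MTBF = 8477
MTTR = 44
MTBF + MTTR = 8521
Ai = 8477 / 8521
Ai = 0.9948

0.9948


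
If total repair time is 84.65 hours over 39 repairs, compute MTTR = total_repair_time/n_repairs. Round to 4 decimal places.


total_repair_time = 84.65
n_repairs = 39
MTTR = 84.65 / 39
MTTR = 2.1705

2.1705


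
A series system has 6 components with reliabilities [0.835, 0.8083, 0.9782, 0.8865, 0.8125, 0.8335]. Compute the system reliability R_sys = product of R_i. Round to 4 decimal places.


Components: [0.835, 0.8083, 0.9782, 0.8865, 0.8125, 0.8335]
After component 1 (R=0.835): product = 0.835
After component 2 (R=0.8083): product = 0.6749
After component 3 (R=0.9782): product = 0.6602
After component 4 (R=0.8865): product = 0.5853
After component 5 (R=0.8125): product = 0.4755
After component 6 (R=0.8335): product = 0.3964
R_sys = 0.3964

0.3964


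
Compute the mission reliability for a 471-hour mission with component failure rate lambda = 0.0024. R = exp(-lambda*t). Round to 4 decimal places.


lambda = 0.0024
mission_time = 471
lambda * t = 0.0024 * 471 = 1.1304
R = exp(-1.1304)
R = 0.3229

0.3229


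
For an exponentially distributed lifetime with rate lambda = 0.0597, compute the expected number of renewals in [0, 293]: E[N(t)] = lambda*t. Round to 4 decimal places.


lambda = 0.0597
t = 293
E[N(t)] = lambda * t
E[N(t)] = 0.0597 * 293
E[N(t)] = 17.4921

17.4921


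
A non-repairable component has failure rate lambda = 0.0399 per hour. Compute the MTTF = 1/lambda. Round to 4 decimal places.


lambda = 0.0399
MTTF = 1 / 0.0399
MTTF = 25.0627

25.0627


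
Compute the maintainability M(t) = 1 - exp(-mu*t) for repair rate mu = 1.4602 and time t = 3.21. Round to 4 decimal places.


mu = 1.4602, t = 3.21
mu * t = 1.4602 * 3.21 = 4.6872
exp(-4.6872) = 0.0092
M(t) = 1 - 0.0092
M(t) = 0.9908

0.9908


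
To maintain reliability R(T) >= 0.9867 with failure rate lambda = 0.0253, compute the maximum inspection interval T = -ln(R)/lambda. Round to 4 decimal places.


R_target = 0.9867
lambda = 0.0253
-ln(0.9867) = 0.0134
T = 0.0134 / 0.0253
T = 0.5292

0.5292


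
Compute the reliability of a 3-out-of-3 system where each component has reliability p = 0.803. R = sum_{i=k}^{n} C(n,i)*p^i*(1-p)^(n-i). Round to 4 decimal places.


k = 3, n = 3, p = 0.803
i=3: C(3,3)=1 * 0.803^3 * 0.197^0 = 0.5178
R = sum of terms = 0.5178

0.5178


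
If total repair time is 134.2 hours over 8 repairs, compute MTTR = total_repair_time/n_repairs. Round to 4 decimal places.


total_repair_time = 134.2
n_repairs = 8
MTTR = 134.2 / 8
MTTR = 16.775

16.775


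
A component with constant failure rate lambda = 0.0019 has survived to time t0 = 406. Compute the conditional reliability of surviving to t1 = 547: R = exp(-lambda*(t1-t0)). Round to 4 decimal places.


lambda = 0.0019
t0 = 406, t1 = 547
t1 - t0 = 141
lambda * (t1-t0) = 0.0019 * 141 = 0.2679
R = exp(-0.2679)
R = 0.765

0.765


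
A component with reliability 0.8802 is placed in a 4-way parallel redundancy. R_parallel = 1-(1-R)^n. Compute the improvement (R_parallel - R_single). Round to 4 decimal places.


R_single = 0.8802, n = 4
1 - R_single = 0.1198
(1 - R_single)^n = 0.1198^4 = 0.0002
R_parallel = 1 - 0.0002 = 0.9998
Improvement = 0.9998 - 0.8802
Improvement = 0.1196

0.1196


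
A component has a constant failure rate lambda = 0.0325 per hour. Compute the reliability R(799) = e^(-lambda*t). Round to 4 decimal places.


lambda = 0.0325
t = 799
lambda * t = 25.9675
R(t) = e^(-25.9675)
R(t) = 0.0

0.0


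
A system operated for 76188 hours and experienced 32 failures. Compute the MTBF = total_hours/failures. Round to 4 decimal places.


total_hours = 76188
failures = 32
MTBF = 76188 / 32
MTBF = 2380.875

2380.875


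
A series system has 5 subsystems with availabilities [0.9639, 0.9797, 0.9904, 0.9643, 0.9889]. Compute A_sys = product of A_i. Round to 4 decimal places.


Subsystems: [0.9639, 0.9797, 0.9904, 0.9643, 0.9889]
After subsystem 1 (A=0.9639): product = 0.9639
After subsystem 2 (A=0.9797): product = 0.9443
After subsystem 3 (A=0.9904): product = 0.9353
After subsystem 4 (A=0.9643): product = 0.9019
After subsystem 5 (A=0.9889): product = 0.8919
A_sys = 0.8919

0.8919


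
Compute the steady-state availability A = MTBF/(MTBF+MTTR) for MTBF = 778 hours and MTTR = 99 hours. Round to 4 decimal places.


MTBF = 778
MTTR = 99
MTBF + MTTR = 877
A = 778 / 877
A = 0.8871

0.8871


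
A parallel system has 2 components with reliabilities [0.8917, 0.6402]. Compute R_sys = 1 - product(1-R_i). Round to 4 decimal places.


Components: [0.8917, 0.6402]
(1 - 0.8917) = 0.1083, running product = 0.1083
(1 - 0.6402) = 0.3598, running product = 0.039
Product of (1-R_i) = 0.039
R_sys = 1 - 0.039 = 0.961

0.961


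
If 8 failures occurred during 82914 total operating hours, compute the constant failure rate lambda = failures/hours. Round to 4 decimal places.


failures = 8
total_hours = 82914
lambda = 8 / 82914
lambda = 0.0001

0.0001


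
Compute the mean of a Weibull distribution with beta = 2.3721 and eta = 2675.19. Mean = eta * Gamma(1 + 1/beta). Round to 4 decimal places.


beta = 2.3721, eta = 2675.19
1/beta = 0.4216
1 + 1/beta = 1.4216
Gamma(1.4216) = 0.8863
Mean = 2675.19 * 0.8863
Mean = 2371.0204

2371.0204


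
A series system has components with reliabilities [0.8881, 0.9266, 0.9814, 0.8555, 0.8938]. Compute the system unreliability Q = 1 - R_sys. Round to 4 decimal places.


Components: [0.8881, 0.9266, 0.9814, 0.8555, 0.8938]
After component 1: product = 0.8881
After component 2: product = 0.8229
After component 3: product = 0.8076
After component 4: product = 0.6909
After component 5: product = 0.6175
R_sys = 0.6175
Q = 1 - 0.6175 = 0.3825

0.3825


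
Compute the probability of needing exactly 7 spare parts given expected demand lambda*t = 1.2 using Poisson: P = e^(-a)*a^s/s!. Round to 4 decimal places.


a = 1.2, s = 7
e^(-a) = e^(-1.2) = 0.3012
a^s = 1.2^7 = 3.5832
s! = 5040
P = 0.3012 * 3.5832 / 5040
P = 0.0002

0.0002


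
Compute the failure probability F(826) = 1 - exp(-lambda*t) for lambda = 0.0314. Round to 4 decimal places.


lambda = 0.0314, t = 826
lambda * t = 25.9364
exp(-25.9364) = 0.0
F(t) = 1 - 0.0
F(t) = 1.0

1.0


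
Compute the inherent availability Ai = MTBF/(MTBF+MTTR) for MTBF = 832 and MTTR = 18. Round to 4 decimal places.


MTBF = 832
MTTR = 18
MTBF + MTTR = 850
Ai = 832 / 850
Ai = 0.9788

0.9788


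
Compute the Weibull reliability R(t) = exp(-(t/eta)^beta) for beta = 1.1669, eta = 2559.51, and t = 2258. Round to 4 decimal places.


beta = 1.1669, eta = 2559.51, t = 2258
t/eta = 2258 / 2559.51 = 0.8822
(t/eta)^beta = 0.8822^1.1669 = 0.8639
R(t) = exp(-0.8639)
R(t) = 0.4215

0.4215


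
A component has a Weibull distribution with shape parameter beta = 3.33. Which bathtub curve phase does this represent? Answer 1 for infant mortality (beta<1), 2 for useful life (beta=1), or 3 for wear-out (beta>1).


beta = 3.33
Compare beta to 1:
beta < 1 => infant mortality (phase 1)
beta = 1 => useful life (phase 2)
beta > 1 => wear-out (phase 3)
Since beta = 3.33, this is wear-out (increasing failure rate)
Phase = 3

3


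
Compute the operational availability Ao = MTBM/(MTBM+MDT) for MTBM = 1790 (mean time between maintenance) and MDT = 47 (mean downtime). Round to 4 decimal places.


MTBM = 1790
MDT = 47
MTBM + MDT = 1837
Ao = 1790 / 1837
Ao = 0.9744

0.9744


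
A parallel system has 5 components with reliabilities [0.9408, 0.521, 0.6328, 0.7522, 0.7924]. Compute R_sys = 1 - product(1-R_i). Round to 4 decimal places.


Components: [0.9408, 0.521, 0.6328, 0.7522, 0.7924]
(1 - 0.9408) = 0.0592, running product = 0.0592
(1 - 0.521) = 0.479, running product = 0.0284
(1 - 0.6328) = 0.3672, running product = 0.0104
(1 - 0.7522) = 0.2478, running product = 0.0026
(1 - 0.7924) = 0.2076, running product = 0.0005
Product of (1-R_i) = 0.0005
R_sys = 1 - 0.0005 = 0.9995

0.9995


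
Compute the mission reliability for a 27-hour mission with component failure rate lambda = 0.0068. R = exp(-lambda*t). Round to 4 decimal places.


lambda = 0.0068
mission_time = 27
lambda * t = 0.0068 * 27 = 0.1836
R = exp(-0.1836)
R = 0.8323

0.8323


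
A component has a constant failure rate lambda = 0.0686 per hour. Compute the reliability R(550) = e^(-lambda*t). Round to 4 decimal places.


lambda = 0.0686
t = 550
lambda * t = 37.73
R(t) = e^(-37.73)
R(t) = 0.0

0.0


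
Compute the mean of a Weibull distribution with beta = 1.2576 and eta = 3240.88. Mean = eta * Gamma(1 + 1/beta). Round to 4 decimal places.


beta = 1.2576, eta = 3240.88
1/beta = 0.7952
1 + 1/beta = 1.7952
Gamma(1.7952) = 0.9301
Mean = 3240.88 * 0.9301
Mean = 3014.3729

3014.3729


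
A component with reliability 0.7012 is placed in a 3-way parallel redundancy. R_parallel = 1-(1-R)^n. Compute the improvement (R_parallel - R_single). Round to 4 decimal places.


R_single = 0.7012, n = 3
1 - R_single = 0.2988
(1 - R_single)^n = 0.2988^3 = 0.0267
R_parallel = 1 - 0.0267 = 0.9733
Improvement = 0.9733 - 0.7012
Improvement = 0.2721

0.2721


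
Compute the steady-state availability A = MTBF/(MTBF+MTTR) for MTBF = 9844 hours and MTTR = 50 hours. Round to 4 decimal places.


MTBF = 9844
MTTR = 50
MTBF + MTTR = 9894
A = 9844 / 9894
A = 0.9949

0.9949


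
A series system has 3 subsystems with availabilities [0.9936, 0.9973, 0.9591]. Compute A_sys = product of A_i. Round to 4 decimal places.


Subsystems: [0.9936, 0.9973, 0.9591]
After subsystem 1 (A=0.9936): product = 0.9936
After subsystem 2 (A=0.9973): product = 0.9909
After subsystem 3 (A=0.9591): product = 0.9504
A_sys = 0.9504

0.9504


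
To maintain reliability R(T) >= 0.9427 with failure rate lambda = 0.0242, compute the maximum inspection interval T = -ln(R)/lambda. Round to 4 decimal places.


R_target = 0.9427
lambda = 0.0242
-ln(0.9427) = 0.059
T = 0.059 / 0.0242
T = 2.4383

2.4383


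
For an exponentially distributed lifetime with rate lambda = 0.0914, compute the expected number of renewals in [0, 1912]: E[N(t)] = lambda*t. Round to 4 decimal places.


lambda = 0.0914
t = 1912
E[N(t)] = lambda * t
E[N(t)] = 0.0914 * 1912
E[N(t)] = 174.7568

174.7568
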